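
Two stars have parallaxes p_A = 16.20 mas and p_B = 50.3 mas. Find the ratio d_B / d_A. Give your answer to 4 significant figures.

0.3221

Since d = 1/p, d_B/d_A = p_A/p_B.
= 16.20 / 50.3 = 0.32207.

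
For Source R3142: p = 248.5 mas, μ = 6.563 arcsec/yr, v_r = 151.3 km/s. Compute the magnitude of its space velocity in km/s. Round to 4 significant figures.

196.4 km/s

d = 1/p = 1/0.2485″ = 4.0241 pc.
v_t = 4.740 μ d = 4.740 × 6.563 × 4.0241 = 125.18 km/s.
v = √(v_r² + v_t²) = √(151.3² + 125.18²) = √38561.7 = 196.37 km/s.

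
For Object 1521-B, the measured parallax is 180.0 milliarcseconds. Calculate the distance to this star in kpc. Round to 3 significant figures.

0.00556 kpc

p = 180.0 milliarcseconds = 0.1800 arcsec.
d = 1/p = 1/0.1800 = 5.5556 pc.
= 0.0055556 kpc.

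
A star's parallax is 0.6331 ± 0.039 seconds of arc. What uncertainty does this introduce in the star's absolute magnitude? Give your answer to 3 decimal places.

M = m − 5 log₁₀ d + 5 = m + 5 log₁₀ p + 5, so ∂M/∂p = 5/(p ln 10).
σ_M = (5/ln 10) · (σ_p/p) = 2.1715 × 0.039/0.6331 = 2.1715 × 0.061602 = 0.13377.

σ_M = 0.134 mag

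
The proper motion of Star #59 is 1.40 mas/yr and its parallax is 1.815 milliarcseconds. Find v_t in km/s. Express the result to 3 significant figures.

3.66 km/s

d = 1/p = 1/0.001815″ = 550.96 pc.
μ = 1.40 mas/yr = 0.00140 ″/yr.
v_t = 4.74 × μ × d = 4.74 × 0.00140 × 550.96 = 3.6562 km/s.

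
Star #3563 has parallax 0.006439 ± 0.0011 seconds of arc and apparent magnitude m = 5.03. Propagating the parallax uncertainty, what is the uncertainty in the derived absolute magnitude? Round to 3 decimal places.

σ_M = 0.371 mag

M = m − 5 log₁₀ d + 5 = m + 5 log₁₀ p + 5, so ∂M/∂p = 5/(p ln 10).
σ_M = (5/ln 10) · (σ_p/p) = 2.1715 × 0.0011/0.006439 = 2.1715 × 0.17083 = 0.37096.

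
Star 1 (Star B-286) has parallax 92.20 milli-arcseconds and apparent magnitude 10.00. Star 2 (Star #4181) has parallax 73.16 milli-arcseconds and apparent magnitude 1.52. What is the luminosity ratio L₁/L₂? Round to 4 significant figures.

d₁ = 1/p₁ = 1/0.09220″ = 10.846 pc; d₂ = 1/p₂ = 1/0.07316″ = 13.669 pc.
M₁ = m₁ − 5 log₁₀ d₁ + 5 = 10.00 − 5.1763 + 5 = 9.8237.
M₂ = 1.52 − 5.6787 + 5 = 0.8413.
L₁/L₂ = 10^(0.4(M₂ − M₁)) = 10^(0.4 × (-8.9824)) = 10^(-3.59296) = 0.00025529.

L₁/L₂ = 0.0002553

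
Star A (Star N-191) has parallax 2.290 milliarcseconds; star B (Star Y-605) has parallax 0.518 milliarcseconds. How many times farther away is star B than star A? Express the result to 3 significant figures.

4.42

Since d = 1/p, d_B/d_A = p_A/p_B.
= 2.290 / 0.518 = 4.4208.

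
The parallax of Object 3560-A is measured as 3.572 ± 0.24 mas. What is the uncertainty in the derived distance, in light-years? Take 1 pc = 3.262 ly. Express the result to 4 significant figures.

61.36 ly

d = 1/p, so σ_d = σ_p / p².
σ_d = 0.000240 / (0.003572)² = 0.000240 / 0.000012759 = 18.81 pc = 18.81 × 3.262 ly = 61.358 ly.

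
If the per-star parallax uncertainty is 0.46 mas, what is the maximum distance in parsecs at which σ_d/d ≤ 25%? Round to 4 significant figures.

543.5 pc

σ_d/d = σ_p/p, so the condition is σ_p/p ≤ 0.25, i.e. p ≥ σ_p/0.25.
p_min = 0.46/0.25 = 1.84 mas = 0.00184 arcsec.
d_max = 1/p_min = 1/0.00184 = 543.48 pc.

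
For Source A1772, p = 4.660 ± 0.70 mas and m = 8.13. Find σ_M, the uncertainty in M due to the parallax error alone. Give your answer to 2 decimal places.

σ_M = 0.33 mag

M = m − 5 log₁₀ d + 5 = m + 5 log₁₀ p + 5, so ∂M/∂p = 5/(p ln 10).
σ_M = (5/ln 10) · (σ_p/p) = 2.1715 × 0.70/4.660 = 2.1715 × 0.15021 = 0.32618.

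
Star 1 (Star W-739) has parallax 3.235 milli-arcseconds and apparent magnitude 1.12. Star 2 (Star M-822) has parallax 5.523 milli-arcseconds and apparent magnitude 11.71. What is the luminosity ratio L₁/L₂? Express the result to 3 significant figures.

L₁/L₂ = 50200

d₁ = 1/p₁ = 1/0.003235″ = 309.12 pc; d₂ = 1/p₂ = 1/0.005523″ = 181.06 pc.
M₁ = m₁ − 5 log₁₀ d₁ + 5 = 1.12 − 12.4506 + 5 = -6.3306.
M₂ = 11.71 − 11.2891 + 5 = 5.4209.
L₁/L₂ = 10^(0.4(M₂ − M₁)) = 10^(0.4 × 11.7515) = 10^4.70060 = 50188.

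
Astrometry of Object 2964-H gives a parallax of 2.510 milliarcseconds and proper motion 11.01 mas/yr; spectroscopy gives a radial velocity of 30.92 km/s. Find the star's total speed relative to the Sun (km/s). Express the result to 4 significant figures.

d = 1/p = 1/0.002510″ = 398.41 pc.
μ = 11.01 mas/yr = 0.01101 ″/yr.
v_t = 4.740 μ d = 4.740 × 0.01101 × 398.41 = 20.792 km/s.
v = √(v_r² + v_t²) = √(30.92² + 20.792²) = √1388.35 = 37.261 km/s.

37.26 km/s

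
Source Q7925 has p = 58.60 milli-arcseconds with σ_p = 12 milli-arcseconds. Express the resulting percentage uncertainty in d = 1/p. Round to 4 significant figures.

20.48%

For d = 1/p, |σ_d/d| = |σ_p/p|.
σ_p/p = 12 / 58.60 = 0.20478 = 20.478%.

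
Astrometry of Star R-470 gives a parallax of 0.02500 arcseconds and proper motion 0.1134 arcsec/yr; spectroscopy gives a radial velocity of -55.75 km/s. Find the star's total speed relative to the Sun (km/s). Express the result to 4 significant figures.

d = 1/p = 1/0.02500″ = 40 pc.
v_t = 4.740 μ d = 4.740 × 0.1134 × 40 = 21.501 km/s.
v = √(v_r² + v_t²) = √((-55.75)² + 21.501²) = √3570.36 = 59.752 km/s.

59.75 km/s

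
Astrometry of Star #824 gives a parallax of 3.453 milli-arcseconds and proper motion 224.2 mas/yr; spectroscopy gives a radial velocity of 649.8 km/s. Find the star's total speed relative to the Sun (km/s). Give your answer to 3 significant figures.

d = 1/p = 1/0.003453″ = 289.6 pc.
μ = 224.2 mas/yr = 0.2242 ″/yr.
v_t = 4.740 μ d = 4.740 × 0.2242 × 289.6 = 307.76 km/s.
v = √(v_r² + v_t²) = √(649.8² + 307.76²) = √516956 = 719 km/s.

719 km/s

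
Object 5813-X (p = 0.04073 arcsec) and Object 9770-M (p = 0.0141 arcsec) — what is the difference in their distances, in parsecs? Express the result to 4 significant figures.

d_A = 1/0.04073″ = 24.552 pc; d_B = 1/0.01410″ = 70.922 pc.
|d_B − d_A| = |70.922 − 24.552| = 46.37 pc.

46.37 pc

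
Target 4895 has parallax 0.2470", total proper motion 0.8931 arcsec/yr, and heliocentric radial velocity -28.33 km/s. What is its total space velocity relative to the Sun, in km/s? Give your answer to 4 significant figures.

d = 1/p = 1/0.2470″ = 4.0486 pc.
v_t = 4.740 μ d = 4.740 × 0.8931 × 4.0486 = 17.139 km/s.
v = √(v_r² + v_t²) = √((-28.33)² + 17.139²) = √1096.33 = 33.111 km/s.

33.11 km/s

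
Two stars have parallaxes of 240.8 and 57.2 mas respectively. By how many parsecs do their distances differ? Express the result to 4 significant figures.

d_A = 1/0.2408″ = 4.1528 pc; d_B = 1/0.05720″ = 17.483 pc.
|d_B − d_A| = |17.483 − 4.1528| = 13.33 pc.

13.33 pc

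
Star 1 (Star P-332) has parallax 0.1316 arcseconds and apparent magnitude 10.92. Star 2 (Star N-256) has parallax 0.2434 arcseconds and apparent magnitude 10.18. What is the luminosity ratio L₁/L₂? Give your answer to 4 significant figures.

d₁ = 1/p₁ = 1/0.1316″ = 7.5988 pc; d₂ = 1/p₂ = 1/0.2434″ = 4.1085 pc.
M₁ = m₁ − 5 log₁₀ d₁ + 5 = 10.92 − 4.4037 + 5 = 11.5163.
M₂ = 10.18 − 3.0684 + 5 = 12.1116.
L₁/L₂ = 10^(0.4(M₂ − M₁)) = 10^(0.4 × 0.5953) = 10^0.23812 = 1.7303.

L₁/L₂ = 1.730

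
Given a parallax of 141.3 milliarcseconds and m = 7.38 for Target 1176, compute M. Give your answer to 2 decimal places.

d = 1/p = 1/0.1413″ = 7.0771 pc.
m − M = 5 log₁₀(7.0771) − 5 = 4.2493 − 5 = -0.7507.
M = m − (m − M) = 7.38 − (-0.7507) = 8.13.

M = 8.13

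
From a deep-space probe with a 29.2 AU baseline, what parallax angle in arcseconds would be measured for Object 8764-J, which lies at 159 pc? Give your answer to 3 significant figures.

0.184 arcsec

p (arcsec) = B (AU) / d (pc).
p = 29.2 / 159 = 0.18365 arcsec.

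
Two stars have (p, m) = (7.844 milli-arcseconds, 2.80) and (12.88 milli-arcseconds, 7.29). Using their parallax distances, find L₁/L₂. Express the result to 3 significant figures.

d₁ = 1/p₁ = 1/0.007844″ = 127.49 pc; d₂ = 1/p₂ = 1/0.01288″ = 77.64 pc.
M₁ = m₁ − 5 log₁₀ d₁ + 5 = 2.80 − 10.5274 + 5 = -2.7274.
M₂ = 7.29 − 9.4504 + 5 = 2.8396.
L₁/L₂ = 10^(0.4(M₂ − M₁)) = 10^(0.4 × 5.5670) = 10^2.22680 = 168.58.

L₁/L₂ = 169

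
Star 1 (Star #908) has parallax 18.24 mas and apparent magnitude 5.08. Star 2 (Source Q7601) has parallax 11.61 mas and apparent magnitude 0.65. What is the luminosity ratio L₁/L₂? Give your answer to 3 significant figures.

L₁/L₂ = 0.00685

d₁ = 1/p₁ = 1/0.01824″ = 54.825 pc; d₂ = 1/p₂ = 1/0.01161″ = 86.133 pc.
M₁ = m₁ − 5 log₁₀ d₁ + 5 = 5.08 − 8.6949 + 5 = 1.3851.
M₂ = 0.65 − 9.6758 + 5 = -4.0258.
L₁/L₂ = 10^(0.4(M₂ − M₁)) = 10^(0.4 × (-5.4109)) = 10^(-2.16436) = 0.0068492.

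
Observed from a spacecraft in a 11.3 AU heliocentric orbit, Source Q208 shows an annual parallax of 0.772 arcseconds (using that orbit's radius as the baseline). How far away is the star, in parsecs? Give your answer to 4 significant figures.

With baseline B (in AU) and parallax p (in arcsec), d = B/p parsecs.
d = 11.3 / 0.772 = 14.637 pc.

14.64 pc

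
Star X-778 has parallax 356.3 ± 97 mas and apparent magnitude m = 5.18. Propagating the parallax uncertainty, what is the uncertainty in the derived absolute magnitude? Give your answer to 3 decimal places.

M = m − 5 log₁₀ d + 5 = m + 5 log₁₀ p + 5, so ∂M/∂p = 5/(p ln 10).
σ_M = (5/ln 10) · (σ_p/p) = 2.1715 × 97/356.3 = 2.1715 × 0.27224 = 0.59117.

σ_M = 0.591 mag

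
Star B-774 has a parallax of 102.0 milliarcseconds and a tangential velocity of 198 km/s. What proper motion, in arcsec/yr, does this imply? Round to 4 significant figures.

d = 1/p = 1/0.1020″ = 9.8039 pc.
μ = v_t / (4.74 d) = 198 / (4.74 × 9.8039) = 198 / 46.47 = 4.2608 ″/yr.

4.261 arcsec/yr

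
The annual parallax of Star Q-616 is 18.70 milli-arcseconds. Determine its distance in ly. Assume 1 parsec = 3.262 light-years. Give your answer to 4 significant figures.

174.4 ly

p = 18.70 milli-arcseconds = 0.01870 arcsec.
d = 1/p = 1/0.01870 = 53.476 pc.
In light-years: 53.476 × 3.262 = 174.44 ly.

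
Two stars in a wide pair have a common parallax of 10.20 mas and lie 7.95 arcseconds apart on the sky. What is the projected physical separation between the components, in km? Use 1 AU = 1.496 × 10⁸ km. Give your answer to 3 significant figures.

d = 1/p = 1/0.01020″ = 98.039 pc.
At distance d (pc), an angle of θ arcsec spans θ·d AU: s = 7.95 × 98.039 = 779.41 AU.
= 779.41 × 1.496 × 10⁸ km = 1.1660 × 10^11 km.

1.17 × 10^11 km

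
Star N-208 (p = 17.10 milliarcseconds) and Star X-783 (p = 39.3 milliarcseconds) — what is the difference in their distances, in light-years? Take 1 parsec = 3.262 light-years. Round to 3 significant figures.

d_A = 1/0.01710″ = 58.48 pc; d_B = 1/0.03930″ = 25.445 pc.
|d_B − d_A| = |25.445 − 58.48| = 33.035 pc = 33.035 × 3.262 ly = 107.76 ly.

108 ly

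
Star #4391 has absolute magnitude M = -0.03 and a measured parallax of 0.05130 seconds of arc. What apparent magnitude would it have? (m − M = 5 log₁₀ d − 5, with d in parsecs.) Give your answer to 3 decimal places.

m = 1.419

d = 1/p = 1/0.05130″ = 19.493 pc.
m − M = 5 log₁₀ d − 5 = 5 log₁₀(19.493) − 5 = 6.4494 − 5 = 1.4494.
m = M + (m − M) = -0.03 + 1.4494 = 1.419.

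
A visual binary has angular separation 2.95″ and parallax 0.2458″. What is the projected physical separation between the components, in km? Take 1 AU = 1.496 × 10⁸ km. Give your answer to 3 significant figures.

1.80 × 10^9 km

d = 1/p = 1/0.2458″ = 4.0683 pc.
At distance d (pc), an angle of θ arcsec spans θ·d AU: s = 2.95 × 4.0683 = 12.001 AU.
= 12.001 × 1.496 × 10⁸ km = 1.7953 × 10^9 km.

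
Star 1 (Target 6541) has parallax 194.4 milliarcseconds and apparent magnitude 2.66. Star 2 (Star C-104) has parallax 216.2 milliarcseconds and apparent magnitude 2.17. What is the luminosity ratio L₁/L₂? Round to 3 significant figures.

d₁ = 1/p₁ = 1/0.1944″ = 5.144 pc; d₂ = 1/p₂ = 1/0.2162″ = 4.6253 pc.
M₁ = m₁ − 5 log₁₀ d₁ + 5 = 2.66 − 3.5565 + 5 = 4.1035.
M₂ = 2.17 − 3.3257 + 5 = 3.8443.
L₁/L₂ = 10^(0.4(M₂ − M₁)) = 10^(0.4 × (-0.2592)) = 10^(-0.10368) = 0.78763.

L₁/L₂ = 0.788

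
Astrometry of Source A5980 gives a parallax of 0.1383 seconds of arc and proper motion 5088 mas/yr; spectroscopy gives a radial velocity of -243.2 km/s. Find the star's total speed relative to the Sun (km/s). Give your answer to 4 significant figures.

d = 1/p = 1/0.1383″ = 7.2307 pc.
μ = 5088 mas/yr = 5.088 ″/yr.
v_t = 4.740 μ d = 4.740 × 5.088 × 7.2307 = 174.38 km/s.
v = √(v_r² + v_t²) = √((-243.2)² + 174.38²) = √89554.6 = 299.26 km/s.

299.3 km/s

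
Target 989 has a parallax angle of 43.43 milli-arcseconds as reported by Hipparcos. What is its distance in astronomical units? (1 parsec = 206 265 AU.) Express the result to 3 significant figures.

4.75 × 10^6 AU

p = 43.43 milli-arcseconds = 0.04343 arcsec.
d = 1/p = 1/0.04343 = 23.026 pc.
In AU: 23.026 × 206265 = 4.7495 × 10^6 AU.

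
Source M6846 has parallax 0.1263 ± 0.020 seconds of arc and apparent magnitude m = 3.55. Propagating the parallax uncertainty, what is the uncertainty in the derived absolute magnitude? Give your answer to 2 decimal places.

σ_M = 0.34 mag

M = m − 5 log₁₀ d + 5 = m + 5 log₁₀ p + 5, so ∂M/∂p = 5/(p ln 10).
σ_M = (5/ln 10) · (σ_p/p) = 2.1715 × 0.020/0.1263 = 2.1715 × 0.15835 = 0.34386.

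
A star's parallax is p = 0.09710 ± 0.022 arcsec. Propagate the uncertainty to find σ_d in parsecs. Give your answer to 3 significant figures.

d = 1/p, so σ_d = σ_p / p².
σ_d = 0.0220 / (0.09710)² = 0.0220 / 0.0094284 = 2.3334 pc.

2.33 pc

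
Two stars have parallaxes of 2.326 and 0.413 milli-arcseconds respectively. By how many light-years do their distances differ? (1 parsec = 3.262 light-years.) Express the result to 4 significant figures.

6496 ly

d_A = 1/0.002326″ = 429.92 pc; d_B = 1/0.0004130″ = 2421.3 pc.
|d_B − d_A| = |2421.3 − 429.92| = 1991.4 pc = 1991.4 × 3.262 ly = 6495.9 ly.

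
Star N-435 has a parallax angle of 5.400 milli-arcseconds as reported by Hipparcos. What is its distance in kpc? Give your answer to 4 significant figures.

p = 5.400 milli-arcseconds = 0.005400 arcsec.
d = 1/p = 1/0.005400 = 185.19 pc.
= 0.18519 kpc.

0.1852 kpc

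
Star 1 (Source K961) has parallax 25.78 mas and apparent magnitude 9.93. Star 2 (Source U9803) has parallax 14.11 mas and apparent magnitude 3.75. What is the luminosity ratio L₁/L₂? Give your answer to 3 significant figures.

L₁/L₂ = 0.00101

d₁ = 1/p₁ = 1/0.02578″ = 38.79 pc; d₂ = 1/p₂ = 1/0.01411″ = 70.872 pc.
M₁ = m₁ − 5 log₁₀ d₁ + 5 = 9.93 − 7.9436 + 5 = 6.9864.
M₂ = 3.75 − 9.2524 + 5 = -0.5024.
L₁/L₂ = 10^(0.4(M₂ − M₁)) = 10^(0.4 × (-7.4888)) = 10^(-2.99552) = 0.0010104.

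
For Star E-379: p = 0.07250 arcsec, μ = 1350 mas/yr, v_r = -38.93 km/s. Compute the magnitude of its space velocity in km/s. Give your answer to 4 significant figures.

96.47 km/s

d = 1/p = 1/0.07250″ = 13.793 pc.
μ = 1350 mas/yr = 1.350 ″/yr.
v_t = 4.740 μ d = 4.740 × 1.350 × 13.793 = 88.261 km/s.
v = √(v_r² + v_t²) = √((-38.93)² + 88.261²) = √9305.55 = 96.465 km/s.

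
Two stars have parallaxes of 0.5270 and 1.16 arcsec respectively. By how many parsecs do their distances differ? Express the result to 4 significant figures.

d_A = 1/0.5270″ = 1.8975 pc; d_B = 1/1.160″ = 0.86207 pc.
|d_B − d_A| = |0.86207 − 1.8975| = 1.0354 pc.

1.035 pc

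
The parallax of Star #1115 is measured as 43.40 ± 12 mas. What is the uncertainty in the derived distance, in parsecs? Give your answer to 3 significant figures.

d = 1/p, so σ_d = σ_p / p².
σ_d = 0.0120 / (0.04340)² = 0.0120 / 0.0018836 = 6.3708 pc.

6.37 pc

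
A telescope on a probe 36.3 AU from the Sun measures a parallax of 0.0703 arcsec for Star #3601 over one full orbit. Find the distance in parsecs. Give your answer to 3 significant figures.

With baseline B (in AU) and parallax p (in arcsec), d = B/p parsecs.
d = 36.3 / 0.0703 = 516.36 pc.

516 pc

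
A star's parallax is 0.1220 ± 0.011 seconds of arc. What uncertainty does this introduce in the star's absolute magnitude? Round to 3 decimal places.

σ_M = 0.196 mag

M = m − 5 log₁₀ d + 5 = m + 5 log₁₀ p + 5, so ∂M/∂p = 5/(p ln 10).
σ_M = (5/ln 10) · (σ_p/p) = 2.1715 × 0.011/0.1220 = 2.1715 × 0.090164 = 0.19579.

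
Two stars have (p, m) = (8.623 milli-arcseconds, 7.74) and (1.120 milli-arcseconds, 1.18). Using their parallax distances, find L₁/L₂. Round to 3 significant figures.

d₁ = 1/p₁ = 1/0.008623″ = 115.97 pc; d₂ = 1/p₂ = 1/0.001120″ = 892.86 pc.
M₁ = m₁ − 5 log₁₀ d₁ + 5 = 7.74 − 10.3217 + 5 = 2.4183.
M₂ = 1.18 − 14.7539 + 5 = -8.5739.
L₁/L₂ = 10^(0.4(M₂ − M₁)) = 10^(0.4 × (-10.9922)) = 10^(-4.39688) = 0.000040098.

L₁/L₂ = 4.01 × 10^-5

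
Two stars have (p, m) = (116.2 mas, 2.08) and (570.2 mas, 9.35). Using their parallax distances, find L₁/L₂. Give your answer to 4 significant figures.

L₁/L₂ = 19480

d₁ = 1/p₁ = 1/0.1162″ = 8.6059 pc; d₂ = 1/p₂ = 1/0.5702″ = 1.7538 pc.
M₁ = m₁ − 5 log₁₀ d₁ + 5 = 2.08 − 4.6740 + 5 = 2.4060.
M₂ = 9.35 − 1.2199 + 5 = 13.1301.
L₁/L₂ = 10^(0.4(M₂ − M₁)) = 10^(0.4 × 10.7241) = 10^4.28964 = 19482.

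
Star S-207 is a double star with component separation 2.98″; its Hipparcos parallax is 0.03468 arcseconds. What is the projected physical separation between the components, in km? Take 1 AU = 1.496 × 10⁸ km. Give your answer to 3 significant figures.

d = 1/p = 1/0.03468″ = 28.835 pc.
At distance d (pc), an angle of θ arcsec spans θ·d AU: s = 2.98 × 28.835 = 85.928 AU.
= 85.928 × 1.496 × 10⁸ km = 1.2855 × 10^10 km.

1.29 × 10^10 km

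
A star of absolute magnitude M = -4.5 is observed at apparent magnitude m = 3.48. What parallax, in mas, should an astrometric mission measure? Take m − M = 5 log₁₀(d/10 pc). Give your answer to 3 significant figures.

2.54 mas

m − M = 3.48 − (-4.5) = 7.98.
d = 10^((m−M)/5 + 1) = 10^2.596 = 394.46 pc.
p = 1/d = 1/394.46 = 0.0025351 arcsec = 2.5351 mas.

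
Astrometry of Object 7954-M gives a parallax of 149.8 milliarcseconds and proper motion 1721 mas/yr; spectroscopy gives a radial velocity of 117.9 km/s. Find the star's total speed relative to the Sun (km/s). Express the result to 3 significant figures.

d = 1/p = 1/0.1498″ = 6.6756 pc.
μ = 1721 mas/yr = 1.721 ″/yr.
v_t = 4.740 μ d = 4.740 × 1.721 × 6.6756 = 54.456 km/s.
v = √(v_r² + v_t²) = √(117.9² + 54.456²) = √16865.9 = 129.87 km/s.

130 km/s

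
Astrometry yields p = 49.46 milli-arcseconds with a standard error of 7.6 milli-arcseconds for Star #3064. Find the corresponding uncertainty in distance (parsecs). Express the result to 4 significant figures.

3.107 pc

d = 1/p, so σ_d = σ_p / p².
σ_d = 0.00760 / (0.04946)² = 0.00760 / 0.0024463 = 3.1067 pc.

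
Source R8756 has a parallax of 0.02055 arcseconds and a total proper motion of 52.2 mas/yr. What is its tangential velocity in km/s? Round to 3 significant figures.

d = 1/p = 1/0.02055″ = 48.662 pc.
μ = 52.2 mas/yr = 0.0522 ″/yr.
v_t = 4.74 × μ × d = 4.74 × 0.0522 × 48.662 = 12.04 km/s.

12.0 km/s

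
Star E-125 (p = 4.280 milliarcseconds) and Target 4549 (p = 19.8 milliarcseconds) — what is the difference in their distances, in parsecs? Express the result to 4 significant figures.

d_A = 1/0.004280″ = 233.64 pc; d_B = 1/0.01980″ = 50.505 pc.
|d_B − d_A| = |50.505 − 233.64| = 183.14 pc.

183.1 pc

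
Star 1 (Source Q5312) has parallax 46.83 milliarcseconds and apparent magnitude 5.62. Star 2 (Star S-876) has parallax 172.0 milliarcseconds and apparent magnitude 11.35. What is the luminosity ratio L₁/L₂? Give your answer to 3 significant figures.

L₁/L₂ = 2640

d₁ = 1/p₁ = 1/0.04683″ = 21.354 pc; d₂ = 1/p₂ = 1/0.1720″ = 5.814 pc.
M₁ = m₁ − 5 log₁₀ d₁ + 5 = 5.62 − 6.6474 + 5 = 3.9726.
M₂ = 11.35 − 3.8224 + 5 = 12.5276.
L₁/L₂ = 10^(0.4(M₂ − M₁)) = 10^(0.4 × 8.5550) = 10^3.42200 = 2642.4.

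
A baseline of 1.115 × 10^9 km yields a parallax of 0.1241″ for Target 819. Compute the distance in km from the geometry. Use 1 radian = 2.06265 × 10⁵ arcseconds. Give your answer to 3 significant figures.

1.85 × 10^15 km

θ = 0.1241″ = 0.1241/206265 = 6.0165 × 10^-7 rad.
d = B/θ = (1.115 × 10^9) / (6.0165 × 10^-7) = 1.8532 × 10^15 km.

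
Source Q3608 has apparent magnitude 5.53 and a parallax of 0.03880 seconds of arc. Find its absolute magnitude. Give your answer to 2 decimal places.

M = 3.47

d = 1/p = 1/0.03880″ = 25.773 pc.
m − M = 5 log₁₀(25.773) − 5 = 7.0558 − 5 = 2.0558.
M = m − (m − M) = 5.53 − 2.0558 = 3.47.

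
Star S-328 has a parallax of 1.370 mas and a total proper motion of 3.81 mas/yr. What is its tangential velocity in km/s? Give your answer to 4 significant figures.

13.18 km/s

d = 1/p = 1/0.001370″ = 729.93 pc.
μ = 3.81 mas/yr = 0.00381 ″/yr.
v_t = 4.74 × μ × d = 4.74 × 0.00381 × 729.93 = 13.182 km/s.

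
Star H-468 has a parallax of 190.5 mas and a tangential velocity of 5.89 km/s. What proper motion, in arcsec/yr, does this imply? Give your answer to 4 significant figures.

0.2367 arcsec/yr

d = 1/p = 1/0.1905″ = 5.2493 pc.
μ = v_t / (4.74 d) = 5.89 / (4.74 × 5.2493) = 5.89 / 24.882 = 0.23672 ″/yr.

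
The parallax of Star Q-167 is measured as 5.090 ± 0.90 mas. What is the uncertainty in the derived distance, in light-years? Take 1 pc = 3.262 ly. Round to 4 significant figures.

d = 1/p, so σ_d = σ_p / p².
σ_d = 0.000900 / (0.005090)² = 0.000900 / 0.000025908 = 34.738 pc = 34.738 × 3.262 ly = 113.32 ly.

113.3 ly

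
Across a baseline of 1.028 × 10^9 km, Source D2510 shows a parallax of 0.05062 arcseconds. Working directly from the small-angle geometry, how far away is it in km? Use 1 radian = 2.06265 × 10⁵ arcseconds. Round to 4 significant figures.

θ = 0.05062″ = 0.05062/206265 = 2.4541 × 10^-7 rad.
d = B/θ = (1.028 × 10^9) / (2.4541 × 10^-7) = 4.1889 × 10^15 km.

4.189 × 10^15 km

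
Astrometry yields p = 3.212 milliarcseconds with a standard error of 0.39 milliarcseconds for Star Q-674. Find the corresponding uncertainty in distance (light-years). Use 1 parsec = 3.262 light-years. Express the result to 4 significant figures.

d = 1/p, so σ_d = σ_p / p².
σ_d = 0.000390 / (0.003212)² = 0.000390 / 0.000010317 = 37.802 pc = 37.802 × 3.262 ly = 123.31 ly.

123.3 ly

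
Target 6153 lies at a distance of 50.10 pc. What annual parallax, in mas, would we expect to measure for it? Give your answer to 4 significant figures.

p = 1/d = 1/50.1 = 0.01996 arcsec.
= 0.01996 × 1000 = 19.96 mas.

19.96 mas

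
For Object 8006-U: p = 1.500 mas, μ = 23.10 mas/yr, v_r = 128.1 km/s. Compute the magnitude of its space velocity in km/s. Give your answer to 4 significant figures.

147.4 km/s

d = 1/p = 1/0.001500″ = 666.67 pc.
μ = 23.10 mas/yr = 0.02310 ″/yr.
v_t = 4.740 μ d = 4.740 × 0.02310 × 666.67 = 72.996 km/s.
v = √(v_r² + v_t²) = √(128.1² + 72.996²) = √21738 = 147.44 km/s.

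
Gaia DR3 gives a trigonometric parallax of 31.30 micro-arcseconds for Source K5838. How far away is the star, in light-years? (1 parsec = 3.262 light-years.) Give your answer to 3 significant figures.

104000 light years

p = 31.30 micro-arcseconds = 0.00003130 arcsec.
d = 1/p = 1/0.00003130 = 31949 pc.
In light-years: 31949 × 3.262 = 1.0422 × 10^5 ly.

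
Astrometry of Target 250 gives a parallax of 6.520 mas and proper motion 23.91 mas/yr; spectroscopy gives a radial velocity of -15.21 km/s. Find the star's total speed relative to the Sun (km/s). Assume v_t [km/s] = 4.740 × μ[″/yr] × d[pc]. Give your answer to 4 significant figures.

23.10 km/s

d = 1/p = 1/0.006520″ = 153.37 pc.
μ = 23.91 mas/yr = 0.02391 ″/yr.
v_t = 4.740 μ d = 4.740 × 0.02391 × 153.37 = 17.382 km/s.
v = √(v_r² + v_t²) = √((-15.21)² + 17.382²) = √533.478 = 23.097 km/s.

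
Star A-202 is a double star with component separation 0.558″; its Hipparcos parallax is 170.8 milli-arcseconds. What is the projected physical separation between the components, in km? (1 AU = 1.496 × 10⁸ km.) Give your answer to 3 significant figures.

4.89 × 10^8 km

d = 1/p = 1/0.1708″ = 5.8548 pc.
At distance d (pc), an angle of θ arcsec spans θ·d AU: s = 0.558 × 5.8548 = 3.267 AU.
= 3.267 × 1.496 × 10⁸ km = 4.8874 × 10^8 km.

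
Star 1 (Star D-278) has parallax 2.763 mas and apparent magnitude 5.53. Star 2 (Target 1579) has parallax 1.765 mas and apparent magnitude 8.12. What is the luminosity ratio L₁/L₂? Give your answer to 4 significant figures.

d₁ = 1/p₁ = 1/0.002763″ = 361.93 pc; d₂ = 1/p₂ = 1/0.001765″ = 566.57 pc.
M₁ = m₁ − 5 log₁₀ d₁ + 5 = 5.53 − 12.7931 + 5 = -2.2631.
M₂ = 8.12 − 13.7663 + 5 = -0.6463.
L₁/L₂ = 10^(0.4(M₂ − M₁)) = 10^(0.4 × 1.6168) = 10^0.64672 = 4.4332.

L₁/L₂ = 4.433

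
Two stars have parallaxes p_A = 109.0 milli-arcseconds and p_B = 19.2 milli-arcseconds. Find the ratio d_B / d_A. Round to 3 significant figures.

5.68

Since d = 1/p, d_B/d_A = p_A/p_B.
= 109.0 / 19.2 = 5.6771.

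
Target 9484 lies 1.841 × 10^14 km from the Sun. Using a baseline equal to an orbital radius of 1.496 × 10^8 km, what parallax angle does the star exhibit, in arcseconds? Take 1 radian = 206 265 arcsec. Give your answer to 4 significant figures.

0.1676 arcsec

θ ≈ B/d = (1.496 × 10^8) / (1.841 × 10^14) = 8.1260 × 10^-7 rad.
In arcseconds: 8.1260 × 10^-7 × 206265 = 0.16761″.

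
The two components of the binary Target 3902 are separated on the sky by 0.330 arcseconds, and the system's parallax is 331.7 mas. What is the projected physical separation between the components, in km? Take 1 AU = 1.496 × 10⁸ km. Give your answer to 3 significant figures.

1.49 × 10^8 km

d = 1/p = 1/0.3317″ = 3.0148 pc.
At distance d (pc), an angle of θ arcsec spans θ·d AU: s = 0.330 × 3.0148 = 0.99488 AU.
= 0.99488 × 1.496 × 10⁸ km = 1.4883 × 10^8 km.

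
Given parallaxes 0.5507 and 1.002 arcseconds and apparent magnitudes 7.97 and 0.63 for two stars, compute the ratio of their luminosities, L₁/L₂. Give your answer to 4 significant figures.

L₁/L₂ = 0.003836

d₁ = 1/p₁ = 1/0.5507″ = 1.8159 pc; d₂ = 1/p₂ = 1/1.002″ = 0.998 pc.
M₁ = m₁ − 5 log₁₀ d₁ + 5 = 7.97 − 1.2955 + 5 = 11.6745.
M₂ = 0.63 − (-0.0043) + 5 = 5.6343.
L₁/L₂ = 10^(0.4(M₂ − M₁)) = 10^(0.4 × (-6.0402)) = 10^(-2.41608) = 0.0038364.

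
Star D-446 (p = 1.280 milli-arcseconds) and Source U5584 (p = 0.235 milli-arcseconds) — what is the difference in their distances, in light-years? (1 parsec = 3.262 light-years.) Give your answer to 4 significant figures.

d_A = 1/0.001280″ = 781.25 pc; d_B = 1/0.0002350″ = 4255.3 pc.
|d_B − d_A| = |4255.3 − 781.25| = 3474.1 pc = 3474.1 × 3.262 ly = 11333 ly.

11330 ly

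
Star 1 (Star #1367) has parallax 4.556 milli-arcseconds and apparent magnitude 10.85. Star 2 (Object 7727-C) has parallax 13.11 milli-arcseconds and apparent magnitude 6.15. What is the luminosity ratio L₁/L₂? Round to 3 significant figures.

d₁ = 1/p₁ = 1/0.004556″ = 219.49 pc; d₂ = 1/p₂ = 1/0.01311″ = 76.278 pc.
M₁ = m₁ − 5 log₁₀ d₁ + 5 = 10.85 − 11.7071 + 5 = 4.1429.
M₂ = 6.15 − 9.4120 + 5 = 1.7380.
L₁/L₂ = 10^(0.4(M₂ − M₁)) = 10^(0.4 × (-2.4049)) = 10^(-0.96196) = 0.10915.

L₁/L₂ = 0.109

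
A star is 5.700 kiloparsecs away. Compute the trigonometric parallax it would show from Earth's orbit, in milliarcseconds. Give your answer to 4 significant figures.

d = 5.700 kpc = 5700 pc.
p = 1/d = 1/5700 = 0.00017544 arcsec.
= 0.00017544 × 1000 = 0.17544 mas.

0.1754 mas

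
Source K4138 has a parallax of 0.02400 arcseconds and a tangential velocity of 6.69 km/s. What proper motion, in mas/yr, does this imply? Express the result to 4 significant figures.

d = 1/p = 1/0.02400″ = 41.667 pc.
μ = v_t / (4.74 d) = 6.69 / (4.74 × 41.667) = 6.69 / 197.5 = 0.033873 ″/yr = 33.873 mas/yr.

33.87 mas/yr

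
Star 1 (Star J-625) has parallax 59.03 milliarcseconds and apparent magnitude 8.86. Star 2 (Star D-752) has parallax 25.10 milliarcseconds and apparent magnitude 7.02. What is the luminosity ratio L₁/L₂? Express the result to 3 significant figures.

d₁ = 1/p₁ = 1/0.05903″ = 16.941 pc; d₂ = 1/p₂ = 1/0.02510″ = 39.841 pc.
M₁ = m₁ − 5 log₁₀ d₁ + 5 = 8.86 − 6.1447 + 5 = 7.7153.
M₂ = 7.02 − 8.0017 + 5 = 4.0183.
L₁/L₂ = 10^(0.4(M₂ − M₁)) = 10^(0.4 × (-3.6970)) = 10^(-1.47880) = 0.033205.

L₁/L₂ = 0.0332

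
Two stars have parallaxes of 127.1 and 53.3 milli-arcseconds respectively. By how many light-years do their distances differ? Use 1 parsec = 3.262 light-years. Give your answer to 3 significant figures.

d_A = 1/0.1271″ = 7.8678 pc; d_B = 1/0.05330″ = 18.762 pc.
|d_B − d_A| = |18.762 − 7.8678| = 10.894 pc = 10.894 × 3.262 ly = 35.536 ly.

35.5 ly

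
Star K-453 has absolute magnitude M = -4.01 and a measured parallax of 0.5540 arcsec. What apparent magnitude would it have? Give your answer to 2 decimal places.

m = -7.73

d = 1/p = 1/0.5540″ = 1.8051 pc.
m − M = 5 log₁₀ d − 5 = 5 log₁₀(1.8051) − 5 = 1.2825 − 5 = -3.7175.
m = M + (m − M) = -4.01 + (-3.7175) = -7.73.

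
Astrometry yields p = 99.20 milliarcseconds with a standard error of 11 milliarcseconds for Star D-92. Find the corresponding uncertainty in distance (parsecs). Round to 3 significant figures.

d = 1/p, so σ_d = σ_p / p².
σ_d = 0.0110 / (0.09920)² = 0.0110 / 0.0098406 = 1.1178 pc.

1.12 pc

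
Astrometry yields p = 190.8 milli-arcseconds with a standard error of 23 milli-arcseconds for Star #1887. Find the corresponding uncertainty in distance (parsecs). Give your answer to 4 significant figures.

d = 1/p, so σ_d = σ_p / p².
σ_d = 0.0230 / (0.1908)² = 0.0230 / 0.036405 = 0.63178 pc.

0.6318 pc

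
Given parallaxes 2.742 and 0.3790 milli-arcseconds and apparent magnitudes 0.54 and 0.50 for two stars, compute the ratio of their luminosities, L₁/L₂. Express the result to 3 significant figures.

L₁/L₂ = 0.0184

d₁ = 1/p₁ = 1/0.002742″ = 364.7 pc; d₂ = 1/p₂ = 1/0.0003790″ = 2638.5 pc.
M₁ = m₁ − 5 log₁₀ d₁ + 5 = 0.54 − 12.8097 + 5 = -7.2697.
M₂ = 0.50 − 17.1068 + 5 = -11.6068.
L₁/L₂ = 10^(0.4(M₂ − M₁)) = 10^(0.4 × (-4.3371)) = 10^(-1.73484) = 0.018415.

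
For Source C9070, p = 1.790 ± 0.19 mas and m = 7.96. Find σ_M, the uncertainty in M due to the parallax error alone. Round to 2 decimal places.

M = m − 5 log₁₀ d + 5 = m + 5 log₁₀ p + 5, so ∂M/∂p = 5/(p ln 10).
σ_M = (5/ln 10) · (σ_p/p) = 2.1715 × 0.19/1.790 = 2.1715 × 0.10615 = 0.2305.

σ_M = 0.23 mag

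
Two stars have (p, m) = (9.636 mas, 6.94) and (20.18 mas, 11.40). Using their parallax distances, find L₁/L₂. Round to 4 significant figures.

d₁ = 1/p₁ = 1/0.009636″ = 103.78 pc; d₂ = 1/p₂ = 1/0.02018″ = 49.554 pc.
M₁ = m₁ − 5 log₁₀ d₁ + 5 = 6.94 − 10.0806 + 5 = 1.8594.
M₂ = 11.40 − 8.4754 + 5 = 7.9246.
L₁/L₂ = 10^(0.4(M₂ − M₁)) = 10^(0.4 × 6.0652) = 10^2.42608 = 266.73.

L₁/L₂ = 266.7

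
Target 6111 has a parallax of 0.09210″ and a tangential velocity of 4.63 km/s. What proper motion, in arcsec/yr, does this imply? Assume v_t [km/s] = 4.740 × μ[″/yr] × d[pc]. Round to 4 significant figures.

0.08996 arcsec/yr

d = 1/p = 1/0.09210″ = 10.858 pc.
μ = v_t / (4.74 d) = 4.63 / (4.74 × 10.858) = 4.63 / 51.467 = 0.089961 ″/yr.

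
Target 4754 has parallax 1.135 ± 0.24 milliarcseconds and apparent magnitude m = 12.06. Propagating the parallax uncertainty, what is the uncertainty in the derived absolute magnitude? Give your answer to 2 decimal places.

σ_M = 0.46 mag

M = m − 5 log₁₀ d + 5 = m + 5 log₁₀ p + 5, so ∂M/∂p = 5/(p ln 10).
σ_M = (5/ln 10) · (σ_p/p) = 2.1715 × 0.24/1.135 = 2.1715 × 0.21145 = 0.45916.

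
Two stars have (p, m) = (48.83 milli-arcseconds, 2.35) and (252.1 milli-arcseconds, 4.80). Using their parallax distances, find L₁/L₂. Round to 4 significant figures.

L₁/L₂ = 254.5

d₁ = 1/p₁ = 1/0.04883″ = 20.479 pc; d₂ = 1/p₂ = 1/0.2521″ = 3.9667 pc.
M₁ = m₁ − 5 log₁₀ d₁ + 5 = 2.35 − 6.5565 + 5 = 0.7935.
M₂ = 4.80 − 2.9921 + 5 = 6.8079.
L₁/L₂ = 10^(0.4(M₂ − M₁)) = 10^(0.4 × 6.0144) = 10^2.40576 = 254.54.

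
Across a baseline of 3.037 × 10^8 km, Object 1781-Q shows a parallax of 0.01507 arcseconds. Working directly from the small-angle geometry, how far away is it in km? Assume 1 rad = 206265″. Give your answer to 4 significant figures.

4.157 × 10^15 km

θ = 0.01507″ = 0.01507/206265 = 7.3061 × 10^-8 rad.
d = B/θ = (3.037 × 10^8) / (7.3061 × 10^-8) = 4.1568 × 10^15 km.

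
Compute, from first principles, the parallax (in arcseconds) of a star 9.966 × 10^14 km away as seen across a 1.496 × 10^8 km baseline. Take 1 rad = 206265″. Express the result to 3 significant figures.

0.0310 arcsec

θ ≈ B/d = (1.496 × 10^8) / (9.966 × 10^14) = 1.5011 × 10^-7 rad.
In arcseconds: 1.5011 × 10^-7 × 206265 = 0.030962″.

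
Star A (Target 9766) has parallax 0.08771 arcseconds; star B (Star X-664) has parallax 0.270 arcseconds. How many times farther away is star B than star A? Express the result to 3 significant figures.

0.325

Since d = 1/p, d_B/d_A = p_A/p_B.
= 0.08771 / 0.270 = 0.32485.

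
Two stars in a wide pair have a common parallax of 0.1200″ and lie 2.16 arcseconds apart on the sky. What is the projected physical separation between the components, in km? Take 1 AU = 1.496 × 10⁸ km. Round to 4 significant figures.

2.693 × 10^9 km

d = 1/p = 1/0.1200″ = 8.3333 pc.
At distance d (pc), an angle of θ arcsec spans θ·d AU: s = 2.16 × 8.3333 = 18 AU.
= 18 × 1.496 × 10⁸ km = 2.6928 × 10^9 km.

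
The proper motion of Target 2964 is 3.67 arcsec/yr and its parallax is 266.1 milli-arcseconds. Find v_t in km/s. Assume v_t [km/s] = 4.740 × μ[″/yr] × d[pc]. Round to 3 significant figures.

65.4 km/s

d = 1/p = 1/0.2661″ = 3.758 pc.
v_t = 4.74 × μ × d = 4.74 × 3.67 × 3.758 = 65.373 km/s.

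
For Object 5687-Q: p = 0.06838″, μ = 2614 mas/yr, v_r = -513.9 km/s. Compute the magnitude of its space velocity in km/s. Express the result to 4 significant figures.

d = 1/p = 1/0.06838″ = 14.624 pc.
μ = 2614 mas/yr = 2.614 ″/yr.
v_t = 4.740 μ d = 4.740 × 2.614 × 14.624 = 181.2 km/s.
v = √(v_r² + v_t²) = √((-513.9)² + 181.2²) = √296927 = 544.91 km/s.

544.9 km/s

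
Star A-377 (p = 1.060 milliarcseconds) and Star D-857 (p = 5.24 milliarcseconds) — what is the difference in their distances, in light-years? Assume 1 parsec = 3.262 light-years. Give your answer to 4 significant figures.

2455 ly

d_A = 1/0.001060″ = 943.4 pc; d_B = 1/0.005240″ = 190.84 pc.
|d_B − d_A| = |190.84 − 943.4| = 752.56 pc = 752.56 × 3.262 ly = 2454.9 ly.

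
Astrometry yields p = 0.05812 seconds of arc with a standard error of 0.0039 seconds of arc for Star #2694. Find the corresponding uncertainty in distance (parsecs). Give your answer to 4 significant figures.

d = 1/p, so σ_d = σ_p / p².
σ_d = 0.00390 / (0.05812)² = 0.00390 / 0.0033779 = 1.1546 pc.

1.155 pc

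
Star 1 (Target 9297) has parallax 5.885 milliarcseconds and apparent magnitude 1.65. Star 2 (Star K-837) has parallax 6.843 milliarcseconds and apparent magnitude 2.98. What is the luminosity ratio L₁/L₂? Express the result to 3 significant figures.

d₁ = 1/p₁ = 1/0.005885″ = 169.92 pc; d₂ = 1/p₂ = 1/0.006843″ = 146.13 pc.
M₁ = m₁ − 5 log₁₀ d₁ + 5 = 1.65 − 11.1512 + 5 = -4.5012.
M₂ = 2.98 − 10.8237 + 5 = -2.8437.
L₁/L₂ = 10^(0.4(M₂ − M₁)) = 10^(0.4 × 1.6575) = 10^0.66300 = 4.6026.

L₁/L₂ = 4.60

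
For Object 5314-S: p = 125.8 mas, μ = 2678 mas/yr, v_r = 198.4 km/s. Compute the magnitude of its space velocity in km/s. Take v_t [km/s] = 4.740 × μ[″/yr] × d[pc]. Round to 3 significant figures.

223 km/s

d = 1/p = 1/0.1258″ = 7.9491 pc.
μ = 2678 mas/yr = 2.678 ″/yr.
v_t = 4.740 μ d = 4.740 × 2.678 × 7.9491 = 100.9 km/s.
v = √(v_r² + v_t²) = √(198.4² + 100.9²) = √49543.4 = 222.58 km/s.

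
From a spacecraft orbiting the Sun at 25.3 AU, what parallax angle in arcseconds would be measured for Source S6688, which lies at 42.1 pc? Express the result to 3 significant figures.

0.601 arcsec

p (arcsec) = B (AU) / d (pc).
p = 25.3 / 42.1 = 0.60095 arcsec.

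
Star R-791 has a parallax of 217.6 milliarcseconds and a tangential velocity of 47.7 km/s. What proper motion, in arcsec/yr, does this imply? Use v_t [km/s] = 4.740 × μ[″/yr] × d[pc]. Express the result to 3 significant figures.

d = 1/p = 1/0.2176″ = 4.5956 pc.
μ = v_t / (4.74 d) = 47.7 / (4.74 × 4.5956) = 47.7 / 21.783 = 2.1898 ″/yr.

2.19 arcsec/yr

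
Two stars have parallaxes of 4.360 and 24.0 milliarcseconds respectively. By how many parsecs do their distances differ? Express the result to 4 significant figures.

187.7 pc

d_A = 1/0.004360″ = 229.36 pc; d_B = 1/0.02400″ = 41.667 pc.
|d_B − d_A| = |41.667 − 229.36| = 187.69 pc.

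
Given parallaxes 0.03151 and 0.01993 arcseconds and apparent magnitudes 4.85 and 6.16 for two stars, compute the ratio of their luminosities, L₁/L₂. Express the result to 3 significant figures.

L₁/L₂ = 1.34

d₁ = 1/p₁ = 1/0.03151″ = 31.736 pc; d₂ = 1/p₂ = 1/0.01993″ = 50.176 pc.
M₁ = m₁ − 5 log₁₀ d₁ + 5 = 4.85 − 7.5078 + 5 = 2.3422.
M₂ = 6.16 − 8.5025 + 5 = 2.6575.
L₁/L₂ = 10^(0.4(M₂ − M₁)) = 10^(0.4 × 0.3153) = 10^0.12612 = 1.337.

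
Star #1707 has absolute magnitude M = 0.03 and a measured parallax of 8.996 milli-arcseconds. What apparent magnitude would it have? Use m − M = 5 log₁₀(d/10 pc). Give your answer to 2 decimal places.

m = 5.26

d = 1/p = 1/0.008996″ = 111.16 pc.
m − M = 5 log₁₀ d − 5 = 5 log₁₀(111.16) − 5 = 10.2297 − 5 = 5.2297.
m = M + (m − M) = 0.03 + 5.2297 = 5.26.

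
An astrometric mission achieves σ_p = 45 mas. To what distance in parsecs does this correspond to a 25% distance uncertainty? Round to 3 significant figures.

σ_d/d = σ_p/p, so the condition is σ_p/p ≤ 0.25, i.e. p ≥ σ_p/0.25.
p_min = 45/0.25 = 180 mas = 0.18 arcsec.
d_max = 1/p_min = 1/0.18 = 5.5556 pc.

5.56 pc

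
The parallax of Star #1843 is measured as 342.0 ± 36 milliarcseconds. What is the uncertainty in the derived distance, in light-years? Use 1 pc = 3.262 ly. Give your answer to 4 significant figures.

d = 1/p, so σ_d = σ_p / p².
σ_d = 0.0360 / (0.3420)² = 0.0360 / 0.11696 = 0.3078 pc = 0.3078 × 3.262 ly = 1.004 ly.

1.004 ly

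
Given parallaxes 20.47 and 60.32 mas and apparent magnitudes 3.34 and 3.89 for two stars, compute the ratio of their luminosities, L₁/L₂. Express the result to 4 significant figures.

d₁ = 1/p₁ = 1/0.02047″ = 48.852 pc; d₂ = 1/p₂ = 1/0.06032″ = 16.578 pc.
M₁ = m₁ − 5 log₁₀ d₁ + 5 = 3.34 − 8.4444 + 5 = -0.1044.
M₂ = 3.89 − 6.0977 + 5 = 2.7923.
L₁/L₂ = 10^(0.4(M₂ − M₁)) = 10^(0.4 × 2.8967) = 10^1.15868 = 14.411.

L₁/L₂ = 14.41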